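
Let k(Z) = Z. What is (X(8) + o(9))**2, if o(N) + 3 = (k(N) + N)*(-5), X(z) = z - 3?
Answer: 7744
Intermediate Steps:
X(z) = -3 + z
o(N) = -3 - 10*N (o(N) = -3 + (N + N)*(-5) = -3 + (2*N)*(-5) = -3 - 10*N)
(X(8) + o(9))**2 = ((-3 + 8) + (-3 - 10*9))**2 = (5 + (-3 - 90))**2 = (5 - 93)**2 = (-88)**2 = 7744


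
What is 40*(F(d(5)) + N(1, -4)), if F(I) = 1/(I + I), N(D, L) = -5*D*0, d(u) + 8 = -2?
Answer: -2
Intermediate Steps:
d(u) = -10 (d(u) = -8 - 2 = -10)
N(D, L) = 0
F(I) = 1/(2*I)
40*(F(d(5)) + N(1, -4)) = 40*((½)/(-10) + 0) = 40*((½)*(-⅒) + 0) = 40*(-1/20 + 0) = 40*(-1/20) = -2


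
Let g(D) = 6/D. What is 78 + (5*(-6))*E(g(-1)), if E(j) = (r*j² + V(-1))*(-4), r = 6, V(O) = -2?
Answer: 25758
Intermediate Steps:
E(j) = 8 - 24*j² (E(j) = (6*j² - 2)*(-4) = (-2 + 6*j²)*(-4) = 8 - 24*j²)
78 + (5*(-6))*E(g(-1)) = 78 + (5*(-6))*(8 - 24*(6/(-1))²) = 78 - 30*(8 - 24*(6*(-1))²) = 78 - 30*(8 - 24*(-6)²) = 78 - 30*(8 - 24*36) = 78 - 30*(8 - 864) = 78 - 30*(-856) = 78 + 25680 = 25758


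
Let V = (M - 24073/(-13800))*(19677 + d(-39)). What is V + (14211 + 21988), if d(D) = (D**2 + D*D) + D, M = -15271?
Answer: -39821109518/115 ≈ -3.4627e+8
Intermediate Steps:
d(D) = D + 2*D**2 (d(D) = (D**2 + D**2) + D = 2*D**2 + D = D + 2*D**2)
V = -39825272403/115 (V = (-15271 - 24073/(-13800))*(19677 - 39*(1 + 2*(-39))) = (-15271 - 24073*(-1/13800))*(19677 - 39*(1 - 78)) = (-15271 + 24073/13800)*(19677 - 39*(-77)) = -210715727*(19677 + 3003)/13800 = -210715727/13800*22680 = -39825272403/115 ≈ -3.4631e+8)
V + (14211 + 21988) = -39825272403/115 + (14211 + 21988) = -39825272403/115 + 36199 = -39821109518/115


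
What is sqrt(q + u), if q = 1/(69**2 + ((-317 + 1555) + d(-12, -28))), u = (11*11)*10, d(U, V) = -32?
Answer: sqrt(4786907073)/1989 ≈ 34.785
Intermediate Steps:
u = 1210 (u = 121*10 = 1210)
q = 1/5967 (q = 1/(69**2 + ((-317 + 1555) - 32)) = 1/(4761 + (1238 - 32)) = 1/(4761 + 1206) = 1/5967 ≈ 0.00016759)
sqrt(q + u) = sqrt(1/5967 + 1210) = sqrt(7220071/5967) = sqrt(4786907073)/1989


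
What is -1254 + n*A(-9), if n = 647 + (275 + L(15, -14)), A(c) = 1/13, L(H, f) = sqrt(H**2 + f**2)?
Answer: -15380/13 + sqrt(421)/13 ≈ -1181.5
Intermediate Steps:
A(c) = 1/13
n = 922 + sqrt(421) (n = 647 + (275 + sqrt(15**2 + (-14)**2)) = 647 + (275 + sqrt(225 + 196)) = 647 + (275 + sqrt(421)) = 922 + sqrt(421) ≈ 942.52)
-1254 + n*A(-9) = -1254 + (922 + sqrt(421))*(1/13) = -1254 + (922/13 + sqrt(421)/13) = -15380/13 + sqrt(421)/13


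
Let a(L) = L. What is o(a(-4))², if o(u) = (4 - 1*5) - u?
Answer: 9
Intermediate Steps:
o(u) = -1 - u (o(u) = (4 - 5) - u = -1 - u)
o(a(-4))² = (-1 - 1*(-4))² = (-1 + 4)² = 3² = 9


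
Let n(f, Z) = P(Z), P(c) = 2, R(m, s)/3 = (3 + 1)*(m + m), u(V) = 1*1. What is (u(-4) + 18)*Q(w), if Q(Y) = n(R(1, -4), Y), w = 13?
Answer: 38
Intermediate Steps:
u(V) = 1
R(m, s) = 24*m (R(m, s) = 3*((3 + 1)*(m + m)) = 3*(4*(2*m)) = 3*(8*m) = 24*m)
n(f, Z) = 2
Q(Y) = 2
(u(-4) + 18)*Q(w) = (1 + 18)*2 = 19*2 = 38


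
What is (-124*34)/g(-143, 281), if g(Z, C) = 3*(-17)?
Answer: 248/3 ≈ 82.667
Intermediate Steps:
g(Z, C) = -51
(-124*34)/g(-143, 281) = -124*34/(-51) = -4216*(-1/51) = 248/3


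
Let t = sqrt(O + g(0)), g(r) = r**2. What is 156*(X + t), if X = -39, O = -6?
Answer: -6084 + 156*I*sqrt(6) ≈ -6084.0 + 382.12*I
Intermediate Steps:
t = I*sqrt(6) (t = sqrt(-6 + 0**2) = sqrt(-6 + 0) = sqrt(-6) = I*sqrt(6) ≈ 2.4495*I)
156*(X + t) = 156*(-39 + I*sqrt(6)) = -6084 + 156*I*sqrt(6)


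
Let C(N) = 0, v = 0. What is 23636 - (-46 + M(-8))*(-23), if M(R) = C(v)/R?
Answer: 22578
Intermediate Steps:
M(R) = 0 (M(R) = 0/R = 0)
23636 - (-46 + M(-8))*(-23) = 23636 - (-46 + 0)*(-23) = 23636 - (-46)*(-23) = 23636 - 1*1058 = 23636 - 1058 = 22578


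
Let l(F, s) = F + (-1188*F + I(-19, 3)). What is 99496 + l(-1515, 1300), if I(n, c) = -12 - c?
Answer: 1897786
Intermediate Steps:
l(F, s) = -15 - 1187*F (l(F, s) = F + (-1188*F + (-12 - 1*3)) = F + (-1188*F + (-12 - 3)) = F + (-1188*F - 15) = F + (-15 - 1188*F) = -15 - 1187*F)
99496 + l(-1515, 1300) = 99496 + (-15 - 1187*(-1515)) = 99496 + (-15 + 1798305) = 99496 + 1798290 = 1897786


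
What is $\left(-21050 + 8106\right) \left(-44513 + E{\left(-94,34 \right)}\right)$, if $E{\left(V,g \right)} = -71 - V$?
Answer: $575878560$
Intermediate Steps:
$\left(-21050 + 8106\right) \left(-44513 + E{\left(-94,34 \right)}\right) = \left(-21050 + 8106\right) \left(-44513 - -23\right) = - 12944 \left(-44513 + \left(-71 + 94\right)\right) = - 12944 \left(-44513 + 23\right) = \left(-12944\right) \left(-44490\right) = 575878560$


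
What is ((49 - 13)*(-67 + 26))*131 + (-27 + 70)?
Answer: -193313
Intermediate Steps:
((49 - 13)*(-67 + 26))*131 + (-27 + 70) = (36*(-41))*131 + 43 = -1476*131 + 43 = -193356 + 43 = -193313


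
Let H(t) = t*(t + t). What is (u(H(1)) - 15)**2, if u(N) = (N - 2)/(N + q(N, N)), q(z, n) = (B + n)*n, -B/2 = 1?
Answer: 225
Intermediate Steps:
H(t) = 2*t**2 (H(t) = t*(2*t) = 2*t**2)
B = -2 (B = -2*1 = -2)
q(z, n) = n*(-2 + n) (q(z, n) = (-2 + n)*n = n*(-2 + n))
u(N) = (-2 + N)/(N + N*(-2 + N)) (u(N) = (N - 2)/(N + N*(-2 + N)) = (-2 + N)/(N + N*(-2 + N)))
(u(H(1)) - 15)**2 = ((-2 + 2*1**2)/(((2*1**2))*(-1 + 2*1**2)) - 15)**2 = ((-2 + 2*1)/(((2*1))*(-1 + 2*1)) - 15)**2 = ((-2 + 2)/(2*(-1 + 2)) - 15)**2 = ((1/2)*0/1 - 15)**2 = ((1/2)*1*0 - 15)**2 = (0 - 15)**2 = (-15)**2 = 225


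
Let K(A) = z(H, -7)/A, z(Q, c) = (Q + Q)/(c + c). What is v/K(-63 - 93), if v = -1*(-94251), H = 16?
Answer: 25730523/4 ≈ 6.4326e+6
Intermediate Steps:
z(Q, c) = Q/c (z(Q, c) = (2*Q)/((2*c)) = (2*Q)*(1/(2*c)) = Q/c)
v = 94251
K(A) = -16/(7*A) (K(A) = (16/(-7))/A = (16*(-⅐))/A = -16/(7*A))
v/K(-63 - 93) = 94251/((-16/(7*(-63 - 93)))) = 94251/((-16/7/(-156))) = 94251/((-16/7*(-1/156))) = 94251/(4/273) = 94251*(273/4) = 25730523/4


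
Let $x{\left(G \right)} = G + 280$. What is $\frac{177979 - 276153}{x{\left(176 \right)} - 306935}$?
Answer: $\frac{98174}{306479} \approx 0.32033$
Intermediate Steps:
$x{\left(G \right)} = 280 + G$
$\frac{177979 - 276153}{x{\left(176 \right)} - 306935} = \frac{177979 - 276153}{\left(280 + 176\right) - 306935} = - \frac{98174}{456 - 306935} = - \frac{98174}{-306479} = \left(-98174\right) \left(- \frac{1}{306479}\right) = \frac{98174}{306479}$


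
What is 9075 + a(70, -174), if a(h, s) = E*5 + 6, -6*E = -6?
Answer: 9086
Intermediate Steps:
E = 1 (E = -1/6*(-6) = 1)
a(h, s) = 11 (a(h, s) = 1*5 + 6 = 5 + 6 = 11)
9075 + a(70, -174) = 9075 + 11 = 9086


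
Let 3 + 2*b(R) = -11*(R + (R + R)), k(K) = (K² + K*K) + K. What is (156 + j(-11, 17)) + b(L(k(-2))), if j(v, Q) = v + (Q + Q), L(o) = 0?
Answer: 355/2 ≈ 177.50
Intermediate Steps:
k(K) = K + 2*K² (k(K) = (K² + K²) + K = 2*K² + K = K + 2*K²)
j(v, Q) = v + 2*Q
b(R) = -3/2 - 33*R/2 (b(R) = -3/2 + (-11*(R + (R + R)))/2 = -3/2 + (-11*(R + 2*R))/2 = -3/2 + (-33*R)/2 = -3/2 - 33*R/2)
(156 + j(-11, 17)) + b(L(k(-2))) = (156 + (-11 + 2*17)) + (-3/2 - 33/2*0) = (156 + (-11 + 34)) + (-3/2 + 0) = (156 + 23) - 3/2 = 179 - 3/2 = 355/2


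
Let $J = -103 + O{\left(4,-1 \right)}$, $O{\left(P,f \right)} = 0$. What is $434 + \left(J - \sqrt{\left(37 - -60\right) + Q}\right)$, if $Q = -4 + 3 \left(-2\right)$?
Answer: $331 - \sqrt{87} \approx 321.67$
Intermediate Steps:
$Q = -10$ ($Q = -4 - 6 = -10$)
$J = -103$ ($J = -103 + 0 = -103$)
$434 + \left(J - \sqrt{\left(37 - -60\right) + Q}\right) = 434 - \left(103 + \sqrt{\left(37 - -60\right) - 10}\right) = 434 - \left(103 + \sqrt{\left(37 + 60\right) - 10}\right) = 434 - \left(103 + \sqrt{97 - 10}\right) = 434 - \left(103 + \sqrt{87}\right) = 331 - \sqrt{87}$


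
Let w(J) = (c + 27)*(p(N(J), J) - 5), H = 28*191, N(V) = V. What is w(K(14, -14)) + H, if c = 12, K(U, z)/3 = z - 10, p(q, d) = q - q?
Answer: 5153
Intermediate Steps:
H = 5348
p(q, d) = 0
K(U, z) = -30 + 3*z (K(U, z) = 3*(z - 10) = 3*(-10 + z) = -30 + 3*z)
w(J) = -195 (w(J) = (12 + 27)*(0 - 5) = 39*(-5) = -195)
w(K(14, -14)) + H = -195 + 5348 = 5153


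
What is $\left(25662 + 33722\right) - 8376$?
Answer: $51008$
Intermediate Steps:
$\left(25662 + 33722\right) - 8376 = 59384 + \left(-11811 + 3435\right) = 59384 - 8376 = 51008$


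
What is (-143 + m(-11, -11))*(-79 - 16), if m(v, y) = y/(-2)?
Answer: 26125/2 ≈ 13063.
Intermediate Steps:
m(v, y) = -y/2 (m(v, y) = y*(-1/2) = -y/2)
(-143 + m(-11, -11))*(-79 - 16) = (-143 - 1/2*(-11))*(-79 - 16) = (-143 + 11/2)*(-95) = -275/2*(-95) = 26125/2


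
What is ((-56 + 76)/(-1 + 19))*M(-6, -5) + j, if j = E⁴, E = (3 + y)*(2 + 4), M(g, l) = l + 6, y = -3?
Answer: 10/9 ≈ 1.1111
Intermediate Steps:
M(g, l) = 6 + l
E = 0 (E = (3 - 3)*(2 + 4) = 0*6 = 0)
j = 0 (j = 0⁴ = 0)
((-56 + 76)/(-1 + 19))*M(-6, -5) + j = ((-56 + 76)/(-1 + 19))*(6 - 5) + 0 = (20/18)*1 + 0 = (20*(1/18))*1 + 0 = (10/9)*1 + 0 = 10/9 + 0 = 10/9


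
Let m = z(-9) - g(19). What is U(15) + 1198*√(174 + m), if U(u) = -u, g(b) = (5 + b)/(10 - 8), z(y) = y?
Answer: -15 + 3594*√17 ≈ 14803.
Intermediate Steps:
g(b) = 5/2 + b/2 (g(b) = (5 + b)/2 = (5 + b)*(½) = 5/2 + b/2)
m = -21 (m = -9 - (5/2 + (½)*19) = -9 - (5/2 + 19/2) = -9 - 1*12 = -9 - 12 = -21)
U(15) + 1198*√(174 + m) = -1*15 + 1198*√(174 - 21) = -15 + 1198*√153 = -15 + 1198*(3*√17) = -15 + 3594*√17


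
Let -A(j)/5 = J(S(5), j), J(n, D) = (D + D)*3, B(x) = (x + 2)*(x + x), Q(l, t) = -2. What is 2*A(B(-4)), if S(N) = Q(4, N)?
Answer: -960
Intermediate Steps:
S(N) = -2
B(x) = 2*x*(2 + x) (B(x) = (2 + x)*(2*x) = 2*x*(2 + x))
J(n, D) = 6*D (J(n, D) = (2*D)*3 = 6*D)
A(j) = -30*j
2*A(B(-4)) = 2*(-60*(-4)*(2 - 4)) = 2*(-60*(-4)*(-2)) = 2*(-30*16) = 2*(-480) = -960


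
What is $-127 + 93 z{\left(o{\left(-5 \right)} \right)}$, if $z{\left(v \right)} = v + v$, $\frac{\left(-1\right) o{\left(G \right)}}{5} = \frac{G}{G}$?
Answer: $-1057$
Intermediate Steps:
$o{\left(G \right)} = -5$ ($o{\left(G \right)} = - 5 \frac{G}{G} = \left(-5\right) 1 = -5$)
$z{\left(v \right)} = 2 v$
$-127 + 93 z{\left(o{\left(-5 \right)} \right)} = -127 + 93 \cdot 2 \left(-5\right) = -127 + 93 \left(-10\right) = -127 - 930 = -1057$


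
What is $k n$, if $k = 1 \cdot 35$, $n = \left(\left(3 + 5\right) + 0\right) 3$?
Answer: $840$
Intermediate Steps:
$n = 24$ ($n = \left(8 + 0\right) 3 = 8 \cdot 3 = 24$)
$k = 35$
$k n = 35 \cdot 24 = 840$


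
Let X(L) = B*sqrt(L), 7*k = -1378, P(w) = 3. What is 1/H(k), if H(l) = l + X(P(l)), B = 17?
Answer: -9646/1856401 - 833*sqrt(3)/1856401 ≈ -0.0059733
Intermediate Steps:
k = -1378/7 (k = (1/7)*(-1378) = -1378/7 ≈ -196.86)
X(L) = 17*sqrt(L)
H(l) = l + 17*sqrt(3)
1/H(k) = 1/(-1378/7 + 17*sqrt(3))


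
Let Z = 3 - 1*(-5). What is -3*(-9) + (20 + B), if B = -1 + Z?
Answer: 54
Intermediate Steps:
Z = 8 (Z = 3 + 5 = 8)
B = 7 (B = -1 + 8 = 7)
-3*(-9) + (20 + B) = -3*(-9) + (20 + 7) = 27 + 27 = 54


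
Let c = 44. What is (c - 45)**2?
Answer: 1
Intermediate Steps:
(c - 45)**2 = (44 - 45)**2 = (-1)**2 = 1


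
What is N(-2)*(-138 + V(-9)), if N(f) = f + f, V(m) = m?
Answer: 588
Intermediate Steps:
N(f) = 2*f
N(-2)*(-138 + V(-9)) = (2*(-2))*(-138 - 9) = -4*(-147) = 588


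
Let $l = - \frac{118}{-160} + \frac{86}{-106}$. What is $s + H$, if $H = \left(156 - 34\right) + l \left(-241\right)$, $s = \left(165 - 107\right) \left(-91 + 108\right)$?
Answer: $\frac{4773353}{4240} \approx 1125.8$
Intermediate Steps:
$l = - \frac{313}{4240}$ ($l = \left(-118\right) \left(- \frac{1}{160}\right) + 86 \left(- \frac{1}{106}\right) = \frac{59}{80} - \frac{43}{53} = - \frac{313}{4240} \approx -0.073821$)
$s = 986$ ($s = \left(165 - 107\right) 17 = 58 \cdot 17 = 986$)
$H = \frac{592713}{4240}$ ($H = \left(156 - 34\right) - - \frac{75433}{4240} = \left(156 - 34\right) + \frac{75433}{4240} = 122 + \frac{75433}{4240} = \frac{592713}{4240} \approx 139.79$)
$s + H = 986 + \frac{592713}{4240} = \frac{4773353}{4240}$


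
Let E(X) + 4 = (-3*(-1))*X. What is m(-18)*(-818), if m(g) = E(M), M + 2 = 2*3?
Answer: -6544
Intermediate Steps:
M = 4 (M = -2 + 2*3 = -2 + 6 = 4)
E(X) = -4 + 3*X (E(X) = -4 + (-3*(-1))*X = -4 + 3*X)
m(g) = 8 (m(g) = -4 + 3*4 = -4 + 12 = 8)
m(-18)*(-818) = 8*(-818) = -6544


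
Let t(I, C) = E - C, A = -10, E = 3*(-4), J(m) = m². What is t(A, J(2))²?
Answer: 256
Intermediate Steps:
E = -12
t(I, C) = -12 - C
t(A, J(2))² = (-12 - 1*2²)² = (-12 - 1*4)² = (-12 - 4)² = (-16)² = 256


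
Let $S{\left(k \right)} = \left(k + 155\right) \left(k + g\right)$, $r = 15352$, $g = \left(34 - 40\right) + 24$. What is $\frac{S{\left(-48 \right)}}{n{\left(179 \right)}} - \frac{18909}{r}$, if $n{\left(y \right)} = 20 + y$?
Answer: $- \frac{53042811}{3055048} \approx -17.362$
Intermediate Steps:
$g = 18$ ($g = \left(34 - 40\right) + 24 = -6 + 24 = 18$)
$S{\left(k \right)} = \left(18 + k\right) \left(155 + k\right)$ ($S{\left(k \right)} = \left(k + 155\right) \left(k + 18\right) = \left(155 + k\right) \left(18 + k\right) = \left(18 + k\right) \left(155 + k\right)$)
$\frac{S{\left(-48 \right)}}{n{\left(179 \right)}} - \frac{18909}{r} = \frac{2790 + \left(-48\right)^{2} + 173 \left(-48\right)}{20 + 179} - \frac{18909}{15352} = \frac{2790 + 2304 - 8304}{199} - \frac{18909}{15352} = \left(-3210\right) \frac{1}{199} - \frac{18909}{15352} = - \frac{3210}{199} - \frac{18909}{15352} = - \frac{53042811}{3055048}$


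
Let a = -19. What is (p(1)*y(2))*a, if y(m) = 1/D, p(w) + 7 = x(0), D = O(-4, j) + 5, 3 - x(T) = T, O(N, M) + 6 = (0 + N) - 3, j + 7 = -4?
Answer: -19/2 ≈ -9.5000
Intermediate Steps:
j = -11 (j = -7 - 4 = -11)
O(N, M) = -9 + N (O(N, M) = -6 + ((0 + N) - 3) = -6 + (N - 3) = -6 + (-3 + N) = -9 + N)
x(T) = 3 - T
D = -8 (D = (-9 - 4) + 5 = -13 + 5 = -8)
p(w) = -4 (p(w) = -7 + (3 - 1*0) = -7 + (3 + 0) = -7 + 3 = -4)
y(m) = -1/8 (y(m) = 1/(-8) = -1/8)
(p(1)*y(2))*a = -4*(-1/8)*(-19) = (1/2)*(-19) = -19/2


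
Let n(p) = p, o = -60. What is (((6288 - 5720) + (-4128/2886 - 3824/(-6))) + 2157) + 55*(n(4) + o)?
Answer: 405343/1443 ≈ 280.90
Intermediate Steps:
(((6288 - 5720) + (-4128/2886 - 3824/(-6))) + 2157) + 55*(n(4) + o) = (((6288 - 5720) + (-4128/2886 - 3824/(-6))) + 2157) + 55*(4 - 60) = ((568 + (-4128*1/2886 - 3824*(-1/6))) + 2157) + 55*(-56) = ((568 + (-688/481 + 1912/3)) + 2157) - 3080 = ((568 + 917608/1443) + 2157) - 3080 = (1737232/1443 + 2157) - 3080 = 4849783/1443 - 3080 = 405343/1443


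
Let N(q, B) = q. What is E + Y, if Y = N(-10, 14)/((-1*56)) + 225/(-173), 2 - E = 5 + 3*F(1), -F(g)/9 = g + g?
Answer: 241609/4844 ≈ 49.878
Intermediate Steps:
F(g) = -18*g (F(g) = -9*(g + g) = -18*g)
E = 51 (E = 2 - (5 + 3*(-18*1)) = 2 - (5 + 3*(-18)) = 2 - (5 - 54) = 2 - 1*(-49) = 2 + 49 = 51)
Y = -5435/4844 (Y = -10/((-1*56)) + 225/(-173) = -10/(-56) + 225*(-1/173) = -10*(-1/56) - 225/173 = 5/28 - 225/173 = -5435/4844 ≈ -1.1220)
E + Y = 51 - 5435/4844 = 241609/4844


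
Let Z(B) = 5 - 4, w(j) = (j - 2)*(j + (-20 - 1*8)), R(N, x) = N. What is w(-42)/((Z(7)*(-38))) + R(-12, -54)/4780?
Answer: -1840357/22705 ≈ -81.055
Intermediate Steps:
w(j) = (-28 + j)*(-2 + j) (w(j) = (-2 + j)*(j + (-20 - 8)) = (-2 + j)*(j - 28) = (-2 + j)*(-28 + j) = (-28 + j)*(-2 + j))
Z(B) = 1
w(-42)/((Z(7)*(-38))) + R(-12, -54)/4780 = (56 + (-42)**2 - 30*(-42))/((1*(-38))) - 12/4780 = (56 + 1764 + 1260)/(-38) - 12*1/4780 = 3080*(-1/38) - 3/1195 = -1540/19 - 3/1195 = -1840357/22705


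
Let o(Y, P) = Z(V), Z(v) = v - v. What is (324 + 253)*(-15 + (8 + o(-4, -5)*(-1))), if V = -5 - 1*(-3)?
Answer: -4039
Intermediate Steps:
V = -2 (V = -5 + 3 = -2)
Z(v) = 0
o(Y, P) = 0
(324 + 253)*(-15 + (8 + o(-4, -5)*(-1))) = (324 + 253)*(-15 + (8 + 0*(-1))) = 577*(-15 + (8 + 0)) = 577*(-15 + 8) = 577*(-7) = -4039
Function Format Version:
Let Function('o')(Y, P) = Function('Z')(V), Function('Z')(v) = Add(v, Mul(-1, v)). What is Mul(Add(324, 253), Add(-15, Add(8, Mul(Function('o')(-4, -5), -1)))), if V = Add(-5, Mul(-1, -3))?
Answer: -4039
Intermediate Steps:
V = -2 (V = Add(-5, 3) = -2)
Function('Z')(v) = 0
Function('o')(Y, P) = 0
Mul(Add(324, 253), Add(-15, Add(8, Mul(Function('o')(-4, -5), -1)))) = Mul(Add(324, 253), Add(-15, Add(8, Mul(0, -1)))) = Mul(577, Add(-15, Add(8, 0))) = Mul(577, Add(-15, 8)) = Mul(577, -7) = -4039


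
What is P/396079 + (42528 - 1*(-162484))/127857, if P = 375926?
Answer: 129265718530/50641472703 ≈ 2.5526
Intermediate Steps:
P/396079 + (42528 - 1*(-162484))/127857 = 375926/396079 + (42528 - 1*(-162484))/127857 = 375926*(1/396079) + (42528 + 162484)*(1/127857) = 375926/396079 + 205012*(1/127857) = 375926/396079 + 205012/127857 = 129265718530/50641472703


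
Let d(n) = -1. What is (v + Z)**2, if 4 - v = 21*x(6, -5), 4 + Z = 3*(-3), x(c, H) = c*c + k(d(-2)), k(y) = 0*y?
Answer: 585225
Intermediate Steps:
k(y) = 0
x(c, H) = c**2 (x(c, H) = c*c + 0 = c**2 + 0 = c**2)
Z = -13 (Z = -4 + 3*(-3) = -4 - 9 = -13)
v = -752 (v = 4 - 21*6**2 = 4 - 21*36 = 4 - 1*756 = 4 - 756 = -752)
(v + Z)**2 = (-752 - 13)**2 = (-765)**2 = 585225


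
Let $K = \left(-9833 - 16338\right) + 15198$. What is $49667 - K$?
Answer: $60640$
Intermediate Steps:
$K = -10973$ ($K = -26171 + 15198 = -10973$)
$49667 - K = 49667 - -10973 = 49667 + 10973 = 60640$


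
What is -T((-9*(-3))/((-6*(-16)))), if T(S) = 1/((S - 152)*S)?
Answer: 1024/43695 ≈ 0.023435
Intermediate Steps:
T(S) = 1/(S*(-152 + S)) (T(S) = 1/((-152 + S)*S) = 1/(S*(-152 + S)))
-T((-9*(-3))/((-6*(-16)))) = -1/(((-9*(-3))/((-6*(-16))))*(-152 + (-9*(-3))/((-6*(-16))))) = -1/((27/96)*(-152 + 27/96)) = -1/((27*(1/96))*(-152 + 27*(1/96))) = -1/(9/32*(-152 + 9/32)) = -32/(9*(-4855/32)) = -32*(-32)/(9*4855) = -1*(-1024/43695) = 1024/43695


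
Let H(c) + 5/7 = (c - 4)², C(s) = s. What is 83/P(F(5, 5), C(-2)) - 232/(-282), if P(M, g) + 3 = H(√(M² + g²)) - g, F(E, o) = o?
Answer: 24922403/121965 + 32536*√29/865 ≈ 406.90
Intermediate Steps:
H(c) = -5/7 + (-4 + c)² (H(c) = -5/7 + (c - 4)² = -5/7 + (-4 + c)²)
P(M, g) = -26/7 + (-4 + √(M² + g²))² - g (P(M, g) = -3 + ((-5/7 + (-4 + √(M² + g²))²) - g) = -3 + (-5/7 + (-4 + √(M² + g²))² - g) = -26/7 + (-4 + √(M² + g²))² - g)
83/P(F(5, 5), C(-2)) - 232/(-282) = 83/(-26/7 + (-4 + √(5² + (-2)²))² - 1*(-2)) - 232/(-282) = 83/(-26/7 + (-4 + √(25 + 4))² + 2) - 232*(-1/282) = 83/(-26/7 + (-4 + √29)² + 2) + 116/141 = 83/(-12/7 + (-4 + √29)²) + 116/141 = 116/141 + 83/(-12/7 + (-4 + √29)²)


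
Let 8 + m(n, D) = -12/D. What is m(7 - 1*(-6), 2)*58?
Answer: -812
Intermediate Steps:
m(n, D) = -8 - 12/D
m(7 - 1*(-6), 2)*58 = (-8 - 12/2)*58 = (-8 - 12*½)*58 = (-8 - 6)*58 = -14*58 = -812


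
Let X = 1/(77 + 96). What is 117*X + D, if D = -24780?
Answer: -4286823/173 ≈ -24779.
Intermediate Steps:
X = 1/173 ≈ 0.0057803
117*X + D = 117*(1/173) - 24780 = 117/173 - 24780 = -4286823/173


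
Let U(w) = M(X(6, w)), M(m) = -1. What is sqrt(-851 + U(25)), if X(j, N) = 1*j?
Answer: 2*I*sqrt(213) ≈ 29.189*I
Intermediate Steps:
X(j, N) = j
U(w) = -1
sqrt(-851 + U(25)) = sqrt(-851 - 1) = sqrt(-852) = 2*I*sqrt(213)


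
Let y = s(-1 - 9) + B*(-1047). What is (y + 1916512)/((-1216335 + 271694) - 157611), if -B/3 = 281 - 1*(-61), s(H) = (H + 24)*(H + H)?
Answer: -1495227/551126 ≈ -2.7130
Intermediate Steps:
s(H) = 2*H*(24 + H) (s(H) = (24 + H)*(2*H) = 2*H*(24 + H))
B = -1026 (B = -3*(281 - 1*(-61)) = -3*(281 + 61) = -3*342 = -1026)
y = 1073942 (y = 2*(-1 - 9)*(24 + (-1 - 9)) - 1026*(-1047) = 2*(-10)*(24 - 10) + 1074222 = 2*(-10)*14 + 1074222 = -280 + 1074222 = 1073942)
(y + 1916512)/((-1216335 + 271694) - 157611) = (1073942 + 1916512)/((-1216335 + 271694) - 157611) = 2990454/(-944641 - 157611) = 2990454/(-1102252) = 2990454*(-1/1102252) = -1495227/551126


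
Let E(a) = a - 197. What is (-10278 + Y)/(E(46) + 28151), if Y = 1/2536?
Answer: -26065007/71008000 ≈ -0.36707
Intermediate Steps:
Y = 1/2536 ≈ 0.00039432
E(a) = -197 + a
(-10278 + Y)/(E(46) + 28151) = (-10278 + 1/2536)/((-197 + 46) + 28151) = -26065007/(2536*(-151 + 28151)) = -26065007/2536/28000 = -26065007/2536*1/28000 = -26065007/71008000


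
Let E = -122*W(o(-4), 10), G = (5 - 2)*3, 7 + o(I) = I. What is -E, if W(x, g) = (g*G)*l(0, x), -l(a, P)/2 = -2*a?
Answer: 0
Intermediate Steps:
l(a, P) = 4*a (l(a, P) = -(-4)*a = 4*a)
o(I) = -7 + I
G = 9 (G = 3*3 = 9)
W(x, g) = 0 (W(x, g) = (g*9)*(4*0) = (9*g)*0 = 0)
E = 0 (E = -122*0 = 0)
-E = -1*0 = 0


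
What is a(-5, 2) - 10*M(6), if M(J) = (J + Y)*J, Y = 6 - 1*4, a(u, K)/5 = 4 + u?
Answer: -485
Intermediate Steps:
a(u, K) = 20 + 5*u (a(u, K) = 5*(4 + u) = 20 + 5*u)
Y = 2 (Y = 6 - 4 = 2)
M(J) = J*(2 + J) (M(J) = (J + 2)*J = (2 + J)*J = J*(2 + J))
a(-5, 2) - 10*M(6) = (20 + 5*(-5)) - 60*(2 + 6) = (20 - 25) - 60*8 = -5 - 10*48 = -5 - 480 = -485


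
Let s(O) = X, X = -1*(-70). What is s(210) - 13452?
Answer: -13382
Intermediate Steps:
X = 70
s(O) = 70
s(210) - 13452 = 70 - 13452 = -13382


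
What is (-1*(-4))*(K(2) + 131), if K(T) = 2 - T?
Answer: 524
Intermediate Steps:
(-1*(-4))*(K(2) + 131) = (-1*(-4))*((2 - 1*2) + 131) = 4*((2 - 2) + 131) = 4*(0 + 131) = 4*131 = 524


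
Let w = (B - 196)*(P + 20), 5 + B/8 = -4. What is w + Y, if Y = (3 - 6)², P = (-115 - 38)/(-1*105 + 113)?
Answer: -451/2 ≈ -225.50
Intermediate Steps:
B = -72 (B = -40 + 8*(-4) = -40 - 32 = -72)
P = -153/8 (P = -153/(-105 + 113) = -153/8 ≈ -19.125)
Y = 9 (Y = (-3)² = 9)
w = -469/2 (w = (-72 - 196)*(-153/8 + 20) = -268*7/8 = -469/2 ≈ -234.50)
w + Y = -469/2 + 9 = -451/2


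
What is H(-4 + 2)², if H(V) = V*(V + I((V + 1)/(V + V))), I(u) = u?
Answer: 49/4 ≈ 12.250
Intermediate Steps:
H(V) = V*(V + (1 + V)/(2*V)) (H(V) = V*(V + (V + 1)/(V + V)) = V*(V + (1 + V)/((2*V))) = V*(V + (1 + V)*(1/(2*V))) = V*(V + (1 + V)/(2*V)))
H(-4 + 2)² = (½ + (-4 + 2)² + (-4 + 2)/2)² = (½ + (-2)² + (½)*(-2))² = (½ + 4 - 1)² = (7/2)² = 49/4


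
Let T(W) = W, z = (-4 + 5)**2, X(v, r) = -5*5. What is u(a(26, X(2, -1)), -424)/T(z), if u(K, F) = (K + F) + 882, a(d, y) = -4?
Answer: 454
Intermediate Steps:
X(v, r) = -25
z = 1 (z = 1**2 = 1)
u(K, F) = 882 + F + K (u(K, F) = (F + K) + 882 = 882 + F + K)
u(a(26, X(2, -1)), -424)/T(z) = (882 - 424 - 4)/1 = 454*1 = 454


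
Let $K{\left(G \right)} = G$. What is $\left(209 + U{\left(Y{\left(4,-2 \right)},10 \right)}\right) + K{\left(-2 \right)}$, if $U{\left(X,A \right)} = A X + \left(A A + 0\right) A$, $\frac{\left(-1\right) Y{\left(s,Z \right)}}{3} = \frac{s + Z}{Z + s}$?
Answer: $1177$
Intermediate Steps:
$Y{\left(s,Z \right)} = -3$ ($Y{\left(s,Z \right)} = - 3 \frac{s + Z}{Z + s} = - 3 \frac{Z + s}{Z + s} = \left(-3\right) 1 = -3$)
$U{\left(X,A \right)} = A^{3} + A X$ ($U{\left(X,A \right)} = A X + \left(A^{2} + 0\right) A = A X + A^{2} A = A X + A^{3} = A^{3} + A X$)
$\left(209 + U{\left(Y{\left(4,-2 \right)},10 \right)}\right) + K{\left(-2 \right)} = \left(209 + 10 \left(-3 + 10^{2}\right)\right) - 2 = \left(209 + 10 \left(-3 + 100\right)\right) - 2 = \left(209 + 10 \cdot 97\right) - 2 = \left(209 + 970\right) - 2 = 1179 - 2 = 1177$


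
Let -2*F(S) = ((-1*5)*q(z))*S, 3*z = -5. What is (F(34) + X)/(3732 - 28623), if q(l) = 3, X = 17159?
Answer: -17414/24891 ≈ -0.69961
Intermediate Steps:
z = -5/3 (z = (1/3)*(-5) = -5/3 ≈ -1.6667)
F(S) = 15*S/2 (F(S) = --1*5*3*S/2 = -(-5*3)*S/2 = -(-15)*S/2 = 15*S/2)
(F(34) + X)/(3732 - 28623) = ((15/2)*34 + 17159)/(3732 - 28623) = (255 + 17159)/(-24891) = 17414*(-1/24891) = -17414/24891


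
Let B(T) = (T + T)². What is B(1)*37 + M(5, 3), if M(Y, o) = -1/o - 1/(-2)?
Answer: 889/6 ≈ 148.17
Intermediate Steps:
M(Y, o) = ½ - 1/o (M(Y, o) = -1/o - 1*(-½) = -1/o + ½ = ½ - 1/o)
B(T) = 4*T² (B(T) = (2*T)² = 4*T²)
B(1)*37 + M(5, 3) = (4*1²)*37 + (½)*(-2 + 3)/3 = (4*1)*37 + (½)*(⅓)*1 = 4*37 + ⅙ = 148 + ⅙ = 889/6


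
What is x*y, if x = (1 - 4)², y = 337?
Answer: 3033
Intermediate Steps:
x = 9 (x = (-3)² = 9)
x*y = 9*337 = 3033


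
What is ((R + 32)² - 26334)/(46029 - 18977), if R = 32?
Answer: -11119/13526 ≈ -0.82205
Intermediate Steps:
((R + 32)² - 26334)/(46029 - 18977) = ((32 + 32)² - 26334)/(46029 - 18977) = (64² - 26334)/27052 = (4096 - 26334)*(1/27052) = -22238*1/27052 = -11119/13526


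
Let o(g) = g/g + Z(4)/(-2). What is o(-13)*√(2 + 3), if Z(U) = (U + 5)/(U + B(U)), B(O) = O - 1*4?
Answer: -√5/8 ≈ -0.27951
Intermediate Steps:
B(O) = -4 + O (B(O) = O - 4 = -4 + O)
Z(U) = (5 + U)/(-4 + 2*U) (Z(U) = (U + 5)/(U + (-4 + U)) = (5 + U)/(-4 + 2*U))
o(g) = -⅛ (o(g) = g/g + ((5 + 4)/(2*(-2 + 4)))/(-2) = 1 + ((½)*9/2)*(-½) = 1 + ((½)*(½)*9)*(-½) = 1 + (9/4)*(-½) = 1 - 9/8 = -⅛)
o(-13)*√(2 + 3) = -√(2 + 3)/8 = -√5/8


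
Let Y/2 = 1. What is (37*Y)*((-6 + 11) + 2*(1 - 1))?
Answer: 370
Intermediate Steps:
Y = 2 (Y = 2*1 = 2)
(37*Y)*((-6 + 11) + 2*(1 - 1)) = (37*2)*((-6 + 11) + 2*(1 - 1)) = 74*(5 + 2*0) = 74*(5 + 0) = 74*5 = 370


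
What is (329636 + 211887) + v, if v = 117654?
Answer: 659177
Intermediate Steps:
(329636 + 211887) + v = (329636 + 211887) + 117654 = 541523 + 117654 = 659177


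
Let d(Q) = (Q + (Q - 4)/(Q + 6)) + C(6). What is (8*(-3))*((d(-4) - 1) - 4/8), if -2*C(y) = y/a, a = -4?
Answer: 210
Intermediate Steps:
C(y) = y/8 (C(y) = -y/(2*(-4)) = -y*(-1)/(2*4) = -(-1)*y/8 = y/8)
d(Q) = ¾ + Q + (-4 + Q)/(6 + Q) (d(Q) = (Q + (Q - 4)/(Q + 6)) + (⅛)*6 = (Q + (-4 + Q)/(6 + Q)) + ¾ = ¾ + Q + (-4 + Q)/(6 + Q))
(8*(-3))*((d(-4) - 1) - 4/8) = (8*(-3))*(((2 + 4*(-4)² + 31*(-4))/(4*(6 - 4)) - 1) - 4/8) = -24*(((¼)*(2 + 4*16 - 124)/2 - 1) - 4*⅛) = -24*(((¼)*(½)*(2 + 64 - 124) - 1) - ½) = -24*(((¼)*(½)*(-58) - 1) - ½) = -24*((-29/4 - 1) - ½) = -24*(-33/4 - ½) = -24*(-35/4) = 210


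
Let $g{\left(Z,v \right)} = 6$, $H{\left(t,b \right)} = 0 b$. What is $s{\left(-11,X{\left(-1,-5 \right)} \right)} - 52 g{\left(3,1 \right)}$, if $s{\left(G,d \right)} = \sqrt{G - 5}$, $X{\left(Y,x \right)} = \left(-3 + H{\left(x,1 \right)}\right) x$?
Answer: $-312 + 4 i \approx -312.0 + 4.0 i$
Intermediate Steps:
$H{\left(t,b \right)} = 0$
$X{\left(Y,x \right)} = - 3 x$ ($X{\left(Y,x \right)} = \left(-3 + 0\right) x = - 3 x$)
$s{\left(G,d \right)} = \sqrt{-5 + G}$
$s{\left(-11,X{\left(-1,-5 \right)} \right)} - 52 g{\left(3,1 \right)} = \sqrt{-5 - 11} - 312 = \sqrt{-16} - 312 = 4 i - 312 = -312 + 4 i$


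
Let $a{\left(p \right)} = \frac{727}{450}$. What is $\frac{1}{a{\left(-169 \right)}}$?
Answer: $\frac{450}{727} \approx 0.61898$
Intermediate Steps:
$a{\left(p \right)} = \frac{727}{450}$ ($a{\left(p \right)} = 727 \cdot \frac{1}{450} = \frac{727}{450}$)
$\frac{1}{a{\left(-169 \right)}} = \frac{1}{\frac{727}{450}} = \frac{450}{727}$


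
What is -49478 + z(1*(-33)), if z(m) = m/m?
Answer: -49477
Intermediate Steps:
z(m) = 1
-49478 + z(1*(-33)) = -49478 + 1 = -49477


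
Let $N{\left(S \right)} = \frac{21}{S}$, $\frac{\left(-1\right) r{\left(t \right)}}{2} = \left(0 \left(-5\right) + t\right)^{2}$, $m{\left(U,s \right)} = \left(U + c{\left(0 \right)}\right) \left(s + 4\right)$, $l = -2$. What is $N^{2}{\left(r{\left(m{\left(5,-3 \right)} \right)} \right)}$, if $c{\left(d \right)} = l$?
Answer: $\frac{49}{36} \approx 1.3611$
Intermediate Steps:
$c{\left(d \right)} = -2$
$m{\left(U,s \right)} = \left(-2 + U\right) \left(4 + s\right)$ ($m{\left(U,s \right)} = \left(U - 2\right) \left(s + 4\right) = \left(-2 + U\right) \left(4 + s\right)$)
$r{\left(t \right)} = - 2 t^{2}$ ($r{\left(t \right)} = - 2 \left(0 \left(-5\right) + t\right)^{2} = - 2 \left(0 + t\right)^{2} = - 2 t^{2}$)
$N^{2}{\left(r{\left(m{\left(5,-3 \right)} \right)} \right)} = \left(\frac{21}{\left(-2\right) \left(-8 - -6 + 4 \cdot 5 + 5 \left(-3\right)\right)^{2}}\right)^{2} = \left(\frac{21}{\left(-2\right) \left(-8 + 6 + 20 - 15\right)^{2}}\right)^{2} = \left(\frac{21}{\left(-2\right) 3^{2}}\right)^{2} = \left(\frac{21}{\left(-2\right) 9}\right)^{2} = \left(\frac{21}{-18}\right)^{2} = \left(21 \left(- \frac{1}{18}\right)\right)^{2} = \left(- \frac{7}{6}\right)^{2} = \frac{49}{36}$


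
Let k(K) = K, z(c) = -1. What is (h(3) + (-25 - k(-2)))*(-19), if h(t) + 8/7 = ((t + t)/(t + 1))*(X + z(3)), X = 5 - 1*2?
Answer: 2812/7 ≈ 401.71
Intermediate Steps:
X = 3 (X = 5 - 2 = 3)
h(t) = -8/7 + 4*t/(1 + t) (h(t) = -8/7 + ((t + t)/(t + 1))*(3 - 1) = -8/7 + ((2*t)/(1 + t))*2 = -8/7 + (2*t/(1 + t))*2 = -8/7 + 4*t/(1 + t))
(h(3) + (-25 - k(-2)))*(-19) = (4*(-2 + 5*3)/(7*(1 + 3)) + (-25 - 1*(-2)))*(-19) = ((4/7)*(-2 + 15)/4 + (-25 + 2))*(-19) = ((4/7)*(¼)*13 - 23)*(-19) = (13/7 - 23)*(-19) = -148/7*(-19) = 2812/7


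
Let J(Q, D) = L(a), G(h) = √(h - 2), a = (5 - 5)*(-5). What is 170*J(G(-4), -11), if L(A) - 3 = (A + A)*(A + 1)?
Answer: 510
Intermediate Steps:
a = 0 (a = 0*(-5) = 0)
G(h) = √(-2 + h)
L(A) = 3 + 2*A*(1 + A) (L(A) = 3 + (A + A)*(A + 1) = 3 + (2*A)*(1 + A) = 3 + 2*A*(1 + A))
J(Q, D) = 3 (J(Q, D) = 3 + 2*0 + 2*0² = 3 + 0 + 2*0 = 3 + 0 + 0 = 3)
170*J(G(-4), -11) = 170*3 = 510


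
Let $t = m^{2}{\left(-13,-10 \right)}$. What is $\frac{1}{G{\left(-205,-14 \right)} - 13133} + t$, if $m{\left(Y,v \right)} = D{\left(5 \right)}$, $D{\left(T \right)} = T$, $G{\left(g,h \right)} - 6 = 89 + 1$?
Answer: $\frac{325924}{13037} \approx 25.0$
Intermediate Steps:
$G{\left(g,h \right)} = 96$ ($G{\left(g,h \right)} = 6 + \left(89 + 1\right) = 6 + 90 = 96$)
$m{\left(Y,v \right)} = 5$
$t = 25$ ($t = 5^{2} = 25$)
$\frac{1}{G{\left(-205,-14 \right)} - 13133} + t = \frac{1}{96 - 13133} + 25 = \frac{1}{-13037} + 25 = - \frac{1}{13037} + 25 = \frac{325924}{13037}$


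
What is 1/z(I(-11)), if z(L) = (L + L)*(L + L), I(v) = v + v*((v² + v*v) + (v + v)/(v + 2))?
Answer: 81/2361765604 ≈ 3.4296e-8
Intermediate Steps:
I(v) = v + v*(2*v² + 2*v/(2 + v)) (I(v) = v + v*((v² + v²) + (2*v)/(2 + v)) = v + v*(2*v² + 2*v/(2 + v)))
z(L) = 4*L² (z(L) = (2*L)*(2*L) = 4*L²)
1/z(I(-11)) = 1/(4*(-11*(2 + 2*(-11)³ + 3*(-11) + 4*(-11)²)/(2 - 11))²) = 1/(4*(-11*(2 + 2*(-1331) - 33 + 4*121)/(-9))²) = 1/(4*(-11*(-⅑)*(2 - 2662 - 33 + 484))²) = 1/(4*(-11*(-⅑)*(-2209))²) = 1/(4*(-24299/9)²) = 1/(4*(590441401/81)) = 1/(2361765604/81) = 81/2361765604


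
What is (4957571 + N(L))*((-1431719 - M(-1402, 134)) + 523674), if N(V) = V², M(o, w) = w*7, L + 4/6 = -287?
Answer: -41234112202564/9 ≈ -4.5816e+12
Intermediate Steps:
L = -863/3 (L = -⅔ - 287 = -863/3 ≈ -287.67)
M(o, w) = 7*w
(4957571 + N(L))*((-1431719 - M(-1402, 134)) + 523674) = (4957571 + (-863/3)²)*((-1431719 - 7*134) + 523674) = (4957571 + 744769/9)*((-1431719 - 1*938) + 523674) = 45362908*((-1431719 - 938) + 523674)/9 = 45362908*(-1432657 + 523674)/9 = (45362908/9)*(-908983) = -41234112202564/9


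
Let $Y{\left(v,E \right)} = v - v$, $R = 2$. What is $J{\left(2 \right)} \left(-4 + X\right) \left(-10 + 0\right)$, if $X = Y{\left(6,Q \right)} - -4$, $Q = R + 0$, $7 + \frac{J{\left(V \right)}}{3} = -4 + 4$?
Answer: $0$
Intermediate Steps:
$J{\left(V \right)} = -21$ ($J{\left(V \right)} = -21 + 3 \left(-4 + 4\right) = -21 + 3 \cdot 0 = -21 + 0 = -21$)
$Q = 2$ ($Q = 2 + 0 = 2$)
$Y{\left(v,E \right)} = 0$
$X = 4$ ($X = 0 - -4 = 0 + 4 = 4$)
$J{\left(2 \right)} \left(-4 + X\right) \left(-10 + 0\right) = - 21 \left(-4 + 4\right) \left(-10 + 0\right) = \left(-21\right) 0 \left(-10\right) = 0 \left(-10\right) = 0$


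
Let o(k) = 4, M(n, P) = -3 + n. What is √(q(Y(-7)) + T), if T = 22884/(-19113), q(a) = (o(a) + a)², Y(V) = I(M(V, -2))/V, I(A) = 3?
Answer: √22987224213/44597 ≈ 3.3997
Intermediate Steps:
Y(V) = 3/V
q(a) = (4 + a)²
T = -7628/6371 (T = 22884*(-1/19113) = -7628/6371 ≈ -1.1973)
√(q(Y(-7)) + T) = √((4 + 3/(-7))² - 7628/6371) = √((4 + 3*(-⅐))² - 7628/6371) = √((4 - 3/7)² - 7628/6371) = √((25/7)² - 7628/6371) = √(625/49 - 7628/6371) = √(3608103/312179) = √22987224213/44597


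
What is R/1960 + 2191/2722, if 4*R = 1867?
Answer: 11129707/10670240 ≈ 1.0431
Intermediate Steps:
R = 1867/4 (R = (1/4)*1867 = 1867/4 ≈ 466.75)
R/1960 + 2191/2722 = (1867/4)/1960 + 2191/2722 = (1867/4)*(1/1960) + 2191*(1/2722) = 1867/7840 + 2191/2722 = 11129707/10670240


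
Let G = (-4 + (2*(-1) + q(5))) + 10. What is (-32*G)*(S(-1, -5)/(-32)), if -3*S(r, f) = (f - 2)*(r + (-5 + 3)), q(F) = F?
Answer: -63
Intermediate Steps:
G = 9 (G = (-4 + (2*(-1) + 5)) + 10 = (-4 + (-2 + 5)) + 10 = (-4 + 3) + 10 = -1 + 10 = 9)
S(r, f) = -(-2 + f)*(-2 + r)/3 (S(r, f) = -(f - 2)*(r + (-5 + 3))/3 = -(-2 + f)*(r - 2)/3 = -(-2 + f)*(-2 + r)/3)
(-32*G)*(S(-1, -5)/(-32)) = (-32*9)*((-4/3 + (⅔)*(-5) + (⅔)*(-1) - ⅓*(-5)*(-1))/(-32)) = -288*(-4/3 - 10/3 - ⅔ - 5/3)*(-1)/32 = -(-2016)*(-1)/32 = -288*7/32 = -63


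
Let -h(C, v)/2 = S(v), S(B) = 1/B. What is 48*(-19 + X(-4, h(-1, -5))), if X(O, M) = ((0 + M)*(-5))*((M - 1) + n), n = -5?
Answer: -1872/5 ≈ -374.40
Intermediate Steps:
h(C, v) = -2/v
X(O, M) = -5*M*(-6 + M) (X(O, M) = ((0 + M)*(-5))*((M - 1) - 5) = (M*(-5))*((-1 + M) - 5) = (-5*M)*(-6 + M) = -5*M*(-6 + M))
48*(-19 + X(-4, h(-1, -5))) = 48*(-19 + 5*(-2/(-5))*(6 - (-2)/(-5))) = 48*(-19 + 5*(-2*(-⅕))*(6 - (-2)*(-1)/5)) = 48*(-19 + 5*(⅖)*(6 - 1*⅖)) = 48*(-19 + 5*(⅖)*(6 - ⅖)) = 48*(-19 + 5*(⅖)*(28/5)) = 48*(-19 + 56/5) = 48*(-39/5) = -1872/5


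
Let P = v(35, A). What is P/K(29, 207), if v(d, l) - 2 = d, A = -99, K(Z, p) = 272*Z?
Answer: 37/7888 ≈ 0.0046907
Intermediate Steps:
v(d, l) = 2 + d
P = 37 (P = 2 + 35 = 37)
P/K(29, 207) = 37/((272*29)) = 37/7888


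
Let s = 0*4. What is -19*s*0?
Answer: 0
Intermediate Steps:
s = 0
-19*s*0 = -19*0*0 = 0*0 = 0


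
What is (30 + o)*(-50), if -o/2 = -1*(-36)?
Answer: 2100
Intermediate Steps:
o = -72 (o = -(-2)*(-36) = -2*36 = -72)
(30 + o)*(-50) = (30 - 72)*(-50) = -42*(-50) = 2100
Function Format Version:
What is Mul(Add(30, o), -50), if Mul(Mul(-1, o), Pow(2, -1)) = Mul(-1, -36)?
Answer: 2100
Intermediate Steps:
o = -72 (o = Mul(-2, Mul(-1, -36)) = Mul(-2, 36) = -72)
Mul(Add(30, o), -50) = Mul(Add(30, -72), -50) = Mul(-42, -50) = 2100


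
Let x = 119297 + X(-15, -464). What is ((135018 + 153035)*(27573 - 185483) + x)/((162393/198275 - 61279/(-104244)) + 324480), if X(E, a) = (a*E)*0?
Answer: -12209818217154303900/87099992428021 ≈ -1.4018e+5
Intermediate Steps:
X(E, a) = 0 (X(E, a) = (E*a)*0 = 0)
x = 119297 (x = 119297 + 0 = 119297)
((135018 + 153035)*(27573 - 185483) + x)/((162393/198275 - 61279/(-104244)) + 324480) = ((135018 + 153035)*(27573 - 185483) + 119297)/((162393/198275 - 61279/(-104244)) + 324480) = (288053*(-157910) + 119297)/((162393*(1/198275) - 61279*(-1/104244)) + 324480) = (-45486449230 + 119297)/((2109/2575 + 61279/104244) + 324480) = -45486329933/(377644021/268428300 + 324480) = -45486329933/87099992428021/268428300 = -45486329933*268428300/87099992428021 = -12209818217154303900/87099992428021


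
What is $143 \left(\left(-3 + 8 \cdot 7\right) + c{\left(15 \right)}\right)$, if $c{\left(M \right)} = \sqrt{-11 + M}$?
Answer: $7865$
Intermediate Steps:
$143 \left(\left(-3 + 8 \cdot 7\right) + c{\left(15 \right)}\right) = 143 \left(\left(-3 + 8 \cdot 7\right) + \sqrt{-11 + 15}\right) = 143 \left(\left(-3 + 56\right) + \sqrt{4}\right) = 143 \left(53 + 2\right) = 143 \cdot 55 = 7865$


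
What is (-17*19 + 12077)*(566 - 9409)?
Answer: -103940622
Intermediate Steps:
(-17*19 + 12077)*(566 - 9409) = (-323 + 12077)*(-8843) = 11754*(-8843) = -103940622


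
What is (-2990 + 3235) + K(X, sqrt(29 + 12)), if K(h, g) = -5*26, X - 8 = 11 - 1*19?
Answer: 115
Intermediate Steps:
X = 0 (X = 8 + (11 - 1*19) = 8 + (11 - 19) = 8 - 8 = 0)
K(h, g) = -130
(-2990 + 3235) + K(X, sqrt(29 + 12)) = (-2990 + 3235) - 130 = 245 - 130 = 115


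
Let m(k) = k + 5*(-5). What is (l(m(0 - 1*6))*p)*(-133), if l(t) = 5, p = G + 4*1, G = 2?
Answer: -3990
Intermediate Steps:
m(k) = -25 + k (m(k) = k - 25 = -25 + k)
p = 6 (p = 2 + 4*1 = 2 + 4 = 6)
(l(m(0 - 1*6))*p)*(-133) = (5*6)*(-133) = 30*(-133) = -3990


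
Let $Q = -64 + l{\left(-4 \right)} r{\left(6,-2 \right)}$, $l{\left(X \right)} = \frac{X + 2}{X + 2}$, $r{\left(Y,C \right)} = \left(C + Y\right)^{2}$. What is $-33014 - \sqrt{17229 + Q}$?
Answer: $-33014 - 3 \sqrt{1909} \approx -33145.0$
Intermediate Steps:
$l{\left(X \right)} = 1$ ($l{\left(X \right)} = \frac{2 + X}{2 + X} = 1$)
$Q = -48$ ($Q = -64 + 1 \left(-2 + 6\right)^{2} = -64 + 1 \cdot 4^{2} = -64 + 1 \cdot 16 = -64 + 16 = -48$)
$-33014 - \sqrt{17229 + Q} = -33014 - \sqrt{17229 - 48} = -33014 - \sqrt{17181} = -33014 - 3 \sqrt{1909}$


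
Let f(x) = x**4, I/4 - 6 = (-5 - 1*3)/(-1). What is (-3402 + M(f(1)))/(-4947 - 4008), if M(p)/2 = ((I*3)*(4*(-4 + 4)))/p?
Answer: 378/995 ≈ 0.37990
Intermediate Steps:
I = 56 (I = 24 + 4*((-5 - 1*3)/(-1)) = 24 + 4*((-5 - 3)*(-1)) = 24 + 4*(-8*(-1)) = 24 + 4*8 = 24 + 32 = 56)
M(p) = 0 (M(p) = 2*(((56*3)*(4*(-4 + 4)))/p) = 2*((168*(4*0))/p) = 2*((168*0)/p) = 2*(0/p) = 2*0 = 0)
(-3402 + M(f(1)))/(-4947 - 4008) = (-3402 + 0)/(-4947 - 4008) = -3402/(-8955) = -3402*(-1/8955) = 378/995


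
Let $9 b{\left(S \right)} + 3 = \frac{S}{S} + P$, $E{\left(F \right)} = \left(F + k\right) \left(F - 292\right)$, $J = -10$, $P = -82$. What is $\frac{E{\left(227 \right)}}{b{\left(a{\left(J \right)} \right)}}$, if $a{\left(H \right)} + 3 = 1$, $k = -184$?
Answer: $\frac{8385}{28} \approx 299.46$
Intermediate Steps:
$a{\left(H \right)} = -2$ ($a{\left(H \right)} = -3 + 1 = -2$)
$E{\left(F \right)} = \left(-292 + F\right) \left(-184 + F\right)$ ($E{\left(F \right)} = \left(F - 184\right) \left(F - 292\right) = \left(-184 + F\right) \left(-292 + F\right) = \left(-292 + F\right) \left(-184 + F\right)$)
$b{\left(S \right)} = - \frac{28}{3}$ ($b{\left(S \right)} = - \frac{1}{3} + \frac{\frac{S}{S} - 82}{9} = - \frac{1}{3} + \frac{1 - 82}{9} = - \frac{1}{3} + \frac{1}{9} \left(-81\right) = - \frac{1}{3} - 9 = - \frac{28}{3}$)
$\frac{E{\left(227 \right)}}{b{\left(a{\left(J \right)} \right)}} = \frac{53728 + 227^{2} - 108052}{- \frac{28}{3}} = \left(53728 + 51529 - 108052\right) \left(- \frac{3}{28}\right) = \left(-2795\right) \left(- \frac{3}{28}\right) = \frac{8385}{28}$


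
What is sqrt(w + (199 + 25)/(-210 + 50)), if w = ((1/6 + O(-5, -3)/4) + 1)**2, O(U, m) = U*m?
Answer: sqrt(81985)/60 ≈ 4.7722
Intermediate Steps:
w = 3481/144 (w = ((1/6 - 5*(-3)/4) + 1)**2 = ((1*(1/6) + 15*(1/4)) + 1)**2 = ((1/6 + 15/4) + 1)**2 = (47/12 + 1)**2 = (59/12)**2 = 3481/144 ≈ 24.174)
sqrt(w + (199 + 25)/(-210 + 50)) = sqrt(3481/144 + (199 + 25)/(-210 + 50)) = sqrt(3481/144 + 224/(-160)) = sqrt(3481/144 + 224*(-1/160)) = sqrt(3481/144 - 7/5) = sqrt(16397/720) = sqrt(81985)/60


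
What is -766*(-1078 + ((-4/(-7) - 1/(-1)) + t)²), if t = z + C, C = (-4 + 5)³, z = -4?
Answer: 40385052/49 ≈ 8.2419e+5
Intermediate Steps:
C = 1 (C = 1³ = 1)
t = -3 (t = -4 + 1 = -3)
-766*(-1078 + ((-4/(-7) - 1/(-1)) + t)²) = -766*(-1078 + ((-4/(-7) - 1/(-1)) - 3)²) = -766*(-1078 + ((-4*(-⅐) - 1*(-1)) - 3)²) = -766*(-1078 + ((4/7 + 1) - 3)²) = -766*(-1078 + (11/7 - 3)²) = -766*(-1078 + (-10/7)²) = -766*(-1078 + 100/49) = -766*(-52722/49) = 40385052/49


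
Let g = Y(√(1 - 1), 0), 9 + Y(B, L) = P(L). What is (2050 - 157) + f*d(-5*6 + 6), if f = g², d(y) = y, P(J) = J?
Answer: -51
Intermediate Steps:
Y(B, L) = -9 + L
g = -9 (g = -9 + 0 = -9)
f = 81 (f = (-9)² = 81)
(2050 - 157) + f*d(-5*6 + 6) = (2050 - 157) + 81*(-5*6 + 6) = 1893 + 81*(-30 + 6) = 1893 + 81*(-24) = 1893 - 1944 = -51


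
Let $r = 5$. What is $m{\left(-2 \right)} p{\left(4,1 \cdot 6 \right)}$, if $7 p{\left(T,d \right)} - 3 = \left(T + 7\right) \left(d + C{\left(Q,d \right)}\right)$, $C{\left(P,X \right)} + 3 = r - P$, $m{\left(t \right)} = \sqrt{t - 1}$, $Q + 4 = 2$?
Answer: $\frac{113 i \sqrt{3}}{7} \approx 27.96 i$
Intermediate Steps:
$Q = -2$ ($Q = -4 + 2 = -2$)
$m{\left(t \right)} = \sqrt{-1 + t}$
$C{\left(P,X \right)} = 2 - P$ ($C{\left(P,X \right)} = -3 - \left(-5 + P\right) = 2 - P$)
$p{\left(T,d \right)} = \frac{3}{7} + \frac{\left(4 + d\right) \left(7 + T\right)}{7}$ ($p{\left(T,d \right)} = \frac{3}{7} + \frac{\left(T + 7\right) \left(d + \left(2 - -2\right)\right)}{7} = \frac{3}{7} + \frac{\left(7 + T\right) \left(d + \left(2 + 2\right)\right)}{7} = \frac{3}{7} + \frac{\left(7 + T\right) \left(d + 4\right)}{7} = \frac{3}{7} + \frac{\left(7 + T\right) \left(4 + d\right)}{7} = \frac{3}{7} + \frac{\left(4 + d\right) \left(7 + T\right)}{7}$)
$m{\left(-2 \right)} p{\left(4,1 \cdot 6 \right)} = \sqrt{-1 - 2} \left(\frac{31}{7} + 1 \cdot 6 + \frac{4}{7} \cdot 4 + \frac{1}{7} \cdot 4 \cdot 1 \cdot 6\right) = \sqrt{-3} \left(\frac{31}{7} + 6 + \frac{16}{7} + \frac{1}{7} \cdot 4 \cdot 6\right) = i \sqrt{3} \left(\frac{31}{7} + 6 + \frac{16}{7} + \frac{24}{7}\right) = i \sqrt{3} \cdot \frac{113}{7} = \frac{113 i \sqrt{3}}{7}$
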